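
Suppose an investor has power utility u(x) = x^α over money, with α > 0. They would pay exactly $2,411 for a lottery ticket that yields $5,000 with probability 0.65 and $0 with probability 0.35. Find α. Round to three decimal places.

α ≈ 0.591

EU(lottery) = 0.65·5000^α + 0.35·0 = 0.65·5000^α.
Indifference: 2411^α = 0.65·5000^α, so (2411/5000)^α = 0.65.
Take logs: α = ln 0.65 / ln(2411/5000) ≈ 0.59060.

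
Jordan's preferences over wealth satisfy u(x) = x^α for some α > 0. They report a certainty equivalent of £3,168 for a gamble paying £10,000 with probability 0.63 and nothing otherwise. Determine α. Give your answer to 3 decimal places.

The lottery's expected utility is 0.63·u(10000) + 0.37·u(0) = 0.63·10000^α (since u(0) = 0 for α > 0).
Equating: 3168^α = 0.63·10000^α, i.e. 0.3168^α = 0.63.
α = ln(0.63) / ln(3168/10000) = -0.462035/-1.149485 ≈ 0.402.

α ≈ 0.402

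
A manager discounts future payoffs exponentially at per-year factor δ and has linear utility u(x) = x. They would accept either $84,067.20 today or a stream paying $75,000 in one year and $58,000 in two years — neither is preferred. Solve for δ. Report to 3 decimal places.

Equating present values: 84067.20 = 75000δ + 58000δ².
Rearranged: 58000δ² + 75000δ − 84067.20 = 0.
The positive root is δ = [−75000 + √(75000² + 4·58000·84067.20)] / (2·58000) = (−75000 + 158520.000)/116000 ≈ 0.720.

δ ≈ 0.720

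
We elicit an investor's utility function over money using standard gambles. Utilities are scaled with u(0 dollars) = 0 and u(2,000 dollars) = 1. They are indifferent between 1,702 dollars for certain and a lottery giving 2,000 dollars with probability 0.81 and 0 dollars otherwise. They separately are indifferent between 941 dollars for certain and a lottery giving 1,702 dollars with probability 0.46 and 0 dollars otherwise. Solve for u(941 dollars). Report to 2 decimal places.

0.37

The first gamble pins u(1,702 dollars): it must equal 0.81·1 + 0.19·0 = 0.81.
Then u(941 dollars) = 0.46·u(1,702 dollars) + 0.54·u(0 dollars) = 0.46·0.81 + 0.54·0.00 = 0.3726.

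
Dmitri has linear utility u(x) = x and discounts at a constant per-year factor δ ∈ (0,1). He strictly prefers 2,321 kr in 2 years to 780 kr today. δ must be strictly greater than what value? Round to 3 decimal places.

Under u(x) = x this choice says 780 < δ^2·2321.
So δ^2 > 780/2321 = 0.33606; taking the square root of both positive sides preserves the inequality.
δ > 0.33606^(1/2) = 0.580.

δ > 0.580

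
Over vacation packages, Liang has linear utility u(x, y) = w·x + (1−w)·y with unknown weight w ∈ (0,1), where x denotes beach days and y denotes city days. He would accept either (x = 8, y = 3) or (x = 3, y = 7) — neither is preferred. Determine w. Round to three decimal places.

u(8,3) = u(3,7) means w·8 + (1−w)·3 = w·3 + (1−w)·7.
Rearranging, 5·w − 4·(1−w) = 0.
The marginal rate of substitution is 4/5, so w = 4/(5+4) = 0.444.

w = 0.444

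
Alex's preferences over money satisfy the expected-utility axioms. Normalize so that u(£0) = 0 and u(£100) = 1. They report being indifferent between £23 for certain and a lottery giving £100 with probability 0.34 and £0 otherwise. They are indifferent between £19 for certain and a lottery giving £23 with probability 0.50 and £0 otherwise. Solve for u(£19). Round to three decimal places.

0.170

From the first indifference, u(£23) = 0.34·u(£100) + 0.66·u(£0) = 0.34·1 + 0.66·0 = 0.34.
Then u(£19) = 0.50·u(£23) + 0.50·u(£0) = 0.50·0.34 + 0.50·0.00 = 0.1700.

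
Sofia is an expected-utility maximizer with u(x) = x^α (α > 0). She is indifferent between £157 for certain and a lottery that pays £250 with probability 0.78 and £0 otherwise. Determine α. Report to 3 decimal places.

α ≈ 0.534

EU(lottery) = 0.78·250^α + 0.22·0 = 0.78·250^α.
Setting u(157) equal to that: 157^α = 0.78·250^α ⇒ (157/250)^α = 0.78.
Take logs: α = ln 0.78 / ln(157/250) ≈ 0.53408.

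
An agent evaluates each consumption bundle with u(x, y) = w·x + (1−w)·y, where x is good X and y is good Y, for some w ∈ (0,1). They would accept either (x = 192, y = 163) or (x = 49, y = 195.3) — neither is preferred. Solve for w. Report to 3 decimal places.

w = 0.184

Equating utilities: w·192 + (1−w)·163 = w·49 + (1−w)·195.3.
w·(192−49) = (1−w)·(195.3−163), i.e. w·143 = (1−w)·32.3.
The marginal rate of substitution is 32.3/143, so w = 32.3/(143+32.3) = 0.184.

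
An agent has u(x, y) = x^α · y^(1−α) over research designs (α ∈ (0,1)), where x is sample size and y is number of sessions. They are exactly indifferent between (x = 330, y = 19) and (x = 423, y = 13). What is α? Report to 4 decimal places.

The Cobb–Douglas utilities coincide, so 330^α·19^(1−α) = 423^α·13^(1−α).
(330/423)^α = (13/19)^(1−α); take logs: α·ln(330/423) = (1−α)·ln(13/19), i.e. α·-0.2482795 = (1−α)·-0.3794896.
So α/(1−α) = (-0.3794896)/(-0.2482795) = 1.5284774, and α = 1.5284774/2.5284774 ≈ 0.6045.

α ≈ 0.6045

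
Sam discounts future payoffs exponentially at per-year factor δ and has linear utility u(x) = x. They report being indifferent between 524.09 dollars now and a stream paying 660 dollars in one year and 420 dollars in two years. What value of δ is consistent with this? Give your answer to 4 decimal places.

Equating present values: 524.09 = 660δ + 420δ².
That is, 420δ² + 660δ − 524.09 = 0, a quadratic in δ.
δ = (−660 + √(660² + 4·420·524.09)) / (2·420) = (−660 + √1316071.20) / 840 ≈ 0.5800.

δ ≈ 0.5800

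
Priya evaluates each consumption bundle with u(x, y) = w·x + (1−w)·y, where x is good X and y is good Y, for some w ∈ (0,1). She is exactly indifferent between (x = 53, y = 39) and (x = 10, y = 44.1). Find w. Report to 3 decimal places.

w = 0.106

u(53,39) = u(10,44.1) means w·53 + (1−w)·39 = w·10 + (1−w)·44.1.
Rearranging, 43·w − 5.1·(1−w) = 0.
The marginal rate of substitution is 5.1/43, so w = 5.1/(43+5.1) = 0.106.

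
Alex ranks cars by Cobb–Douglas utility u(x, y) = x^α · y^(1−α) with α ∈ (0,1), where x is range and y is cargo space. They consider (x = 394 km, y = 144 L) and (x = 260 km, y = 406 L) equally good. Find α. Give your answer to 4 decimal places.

Indifference: 394^α · 144^(1−α) = 260^α · 406^(1−α).
Taking logs: α·ln 394 + (1−α)·ln 144 = α·ln 260 + (1−α)·ln 406, i.e. α·0.4156693 = (1−α)·1.0365399.
Thus α·(1.4522092) = 1.0365399, so α = 1.0365399/1.4522092 ≈ 0.7138.

α ≈ 0.7138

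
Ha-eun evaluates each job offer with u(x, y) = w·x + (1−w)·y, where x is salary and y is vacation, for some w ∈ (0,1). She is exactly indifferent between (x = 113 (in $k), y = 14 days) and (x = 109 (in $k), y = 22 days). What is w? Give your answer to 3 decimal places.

w = 0.667

Indifference: w·113 + (1−w)·14 = w·109 + (1−w)·22.
Rearranging, 4·w − 8·(1−w) = 0.
The marginal rate of substitution is 8/4, so w = 8/(4+8) = 0.667.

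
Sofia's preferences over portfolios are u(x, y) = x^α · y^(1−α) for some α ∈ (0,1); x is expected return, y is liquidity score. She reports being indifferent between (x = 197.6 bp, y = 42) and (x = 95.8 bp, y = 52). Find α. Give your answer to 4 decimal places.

α ≈ 0.2278

Set the two utilities equal: 197.6^α·42^(1−α) = 95.8^α·52^(1−α).
Rearrange to (197.6/95.8)^α = (52/42)^(1−α) and take logs: α·0.7239821 = (1−α)·0.2135741.
So α/(1−α) = (0.2135741)/(0.7239821) = 0.2949991, and α = 0.2949991/1.2949991 ≈ 0.2278.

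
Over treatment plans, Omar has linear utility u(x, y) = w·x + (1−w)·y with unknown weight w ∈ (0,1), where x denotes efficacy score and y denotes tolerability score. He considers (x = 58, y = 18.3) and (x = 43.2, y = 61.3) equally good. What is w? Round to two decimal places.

u(58,18.3) = u(43.2,61.3) means w·58 + (1−w)·18.3 = w·43.2 + (1−w)·61.3.
Collecting terms: w·14.8 = (1−w)·43.
Hence w = 43/(14.8+43) = 43/57.8 = 0.74.

w = 0.74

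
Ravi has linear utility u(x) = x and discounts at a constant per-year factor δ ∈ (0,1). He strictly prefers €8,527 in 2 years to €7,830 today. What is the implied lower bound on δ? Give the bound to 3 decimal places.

δ > 0.958

Comparing present values: 7830 < δ^2·8527.
Hence δ^2 > 7830/8527 = 0.91826, and x ↦ x^(1/2) is increasing on (0,∞).
δ > (7830/8527)^(1/2) ≈ 0.958.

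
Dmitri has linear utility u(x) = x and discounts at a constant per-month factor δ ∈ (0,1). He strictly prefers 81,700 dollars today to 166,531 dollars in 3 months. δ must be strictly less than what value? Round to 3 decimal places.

δ < 0.789

The preference means 81700 > δ^3·166531.
Dividing by 166531: δ^3 < 0.49060. Both sides are positive, so the cube root keeps the direction.
δ < 0.49060^(1/3) = 0.789.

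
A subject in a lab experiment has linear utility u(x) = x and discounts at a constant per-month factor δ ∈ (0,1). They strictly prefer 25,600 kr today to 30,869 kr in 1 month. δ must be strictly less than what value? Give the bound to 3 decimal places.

δ < 0.829

Under u(x) = x this choice says 25600 > δ·30869.
So δ < 25600/30869 = 0.82931.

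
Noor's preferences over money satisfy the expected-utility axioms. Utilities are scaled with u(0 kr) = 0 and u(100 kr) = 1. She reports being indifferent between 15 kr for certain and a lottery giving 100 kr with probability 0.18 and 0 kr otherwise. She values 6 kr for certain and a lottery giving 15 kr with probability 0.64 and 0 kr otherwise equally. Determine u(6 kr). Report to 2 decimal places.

First, u(15 kr) = 0.18·u(100 kr) + 0.82·u(0 kr) = 0.18.
Then u(6 kr) = 0.64·u(15 kr) + 0.36·u(0 kr) = 0.64·0.18 + 0.36·0.00 = 0.1152.

0.12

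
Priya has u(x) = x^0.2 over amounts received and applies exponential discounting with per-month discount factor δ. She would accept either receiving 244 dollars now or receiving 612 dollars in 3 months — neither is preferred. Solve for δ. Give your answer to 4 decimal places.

The payoff in 3 months is discounted by δ^3, so u(244) = δ^3·u(612) and δ^3 = u(244)/u(612).
Since u(x) = x^0.2, δ^3 = (244/612)^0.2 = 0.39869^0.2 = 0.83201.
Taking the cube root: δ = 0.83201^(1/3) ≈ 0.9405.

δ ≈ 0.9405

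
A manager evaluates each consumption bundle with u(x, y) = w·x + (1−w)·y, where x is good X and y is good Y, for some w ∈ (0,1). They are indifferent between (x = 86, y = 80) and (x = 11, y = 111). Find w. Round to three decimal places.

w = 0.292

u(86,80) = u(11,111) means w·86 + (1−w)·80 = w·11 + (1−w)·111.
Rearranging, 75·w − 31·(1−w) = 0.
Hence w = 31/(75+31) = 31/106 = 0.292.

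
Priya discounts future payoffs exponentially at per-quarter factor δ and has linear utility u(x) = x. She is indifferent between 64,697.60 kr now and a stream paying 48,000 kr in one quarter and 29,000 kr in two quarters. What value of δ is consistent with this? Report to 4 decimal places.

δ ≈ 0.8800

The stream is worth 48000δ + 29000δ² today, so 48000δ + 29000δ² = 64697.60.
So 29000δ² + 48000δ − 64697.60 = 0.
The positive root is δ = [−48000 + √(48000² + 4·29000·64697.60)] / (2·29000) = (−48000 + 99040.000)/58000 ≈ 0.8800.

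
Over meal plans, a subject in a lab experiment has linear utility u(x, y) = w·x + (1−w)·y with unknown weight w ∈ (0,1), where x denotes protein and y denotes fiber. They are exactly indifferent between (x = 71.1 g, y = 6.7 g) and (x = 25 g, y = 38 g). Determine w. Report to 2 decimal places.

w = 0.40

Equating utilities: w·71.1 + (1−w)·6.7 = w·25 + (1−w)·38.
w·(71.1−25) = (1−w)·(38−6.7), i.e. w·46.1 = (1−w)·31.3.
The marginal rate of substitution is 31.3/46.1, so w = 31.3/(46.1+31.3) = 0.40.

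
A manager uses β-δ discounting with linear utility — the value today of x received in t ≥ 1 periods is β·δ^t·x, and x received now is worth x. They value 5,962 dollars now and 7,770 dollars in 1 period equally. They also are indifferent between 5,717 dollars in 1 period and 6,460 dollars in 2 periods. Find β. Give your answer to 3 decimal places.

Both payoffs in the second observation are in the future, so β drops out: δ^1·5717 = δ^2·6460 ⇒ δ = 5717/6460 = 0.88498.
Substituting δ into 5962 = β·δ·7770: β = 5962/(6876.330) ≈ 0.867.

β ≈ 0.867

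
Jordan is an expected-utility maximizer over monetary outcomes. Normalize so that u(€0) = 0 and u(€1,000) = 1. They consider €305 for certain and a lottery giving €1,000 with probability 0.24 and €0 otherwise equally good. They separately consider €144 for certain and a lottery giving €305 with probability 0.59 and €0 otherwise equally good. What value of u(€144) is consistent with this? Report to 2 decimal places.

First, u(€305) = 0.24·u(€1,000) + 0.76·u(€0) = 0.24.
Chaining: u(€144) = 0.59·0.24 + 0.41·0.00 = 0.1416.

0.14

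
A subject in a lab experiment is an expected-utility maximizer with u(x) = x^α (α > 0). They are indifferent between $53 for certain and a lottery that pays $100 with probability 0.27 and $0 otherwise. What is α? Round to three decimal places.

Since u(0) = 0, the lottery's EU is 0.27·100^α.
Setting u(53) equal to that: 53^α = 0.27·100^α ⇒ (53/100)^α = 0.27.
α = ln(0.27) / ln(53/100) = -1.309333/-0.634878 ≈ 2.062.

α ≈ 2.062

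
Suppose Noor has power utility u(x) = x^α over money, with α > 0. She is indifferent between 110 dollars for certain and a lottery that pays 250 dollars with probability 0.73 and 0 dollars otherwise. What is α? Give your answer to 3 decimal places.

EU(lottery) = 0.73·250^α + 0.27·0 = 0.73·250^α.
Indifference: 110^α = 0.73·250^α, so (110/250)^α = 0.73.
Take logs: α = ln 0.73 / ln(110/250) ≈ 0.38334.

α ≈ 0.383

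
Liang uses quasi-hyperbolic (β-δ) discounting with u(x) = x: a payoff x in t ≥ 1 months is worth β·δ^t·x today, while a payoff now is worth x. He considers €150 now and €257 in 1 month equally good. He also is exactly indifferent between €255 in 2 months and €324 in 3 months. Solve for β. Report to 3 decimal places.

β ≈ 0.742

The second indifference involves only future payoffs, so β cancels: β·δ^2·255 = β·δ^3·324, giving δ = 255/324 = 0.78704.
The first indifference: 150 = β·δ·257, so β = 150/(δ·257) = 150/(0.78704·257) ≈ 0.742.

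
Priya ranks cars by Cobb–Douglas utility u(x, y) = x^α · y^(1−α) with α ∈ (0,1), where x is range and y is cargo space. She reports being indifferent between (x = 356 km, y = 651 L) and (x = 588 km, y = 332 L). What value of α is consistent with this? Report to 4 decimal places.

The Cobb–Douglas utilities coincide, so 356^α·651^(1−α) = 588^α·332^(1−α).
Rearrange to (356/588)^α = (332/651)^(1−α) and take logs: α·-0.5017962 = (1−α)·-0.6733747.
With A = -0.5017962 and B = -0.6733747: α·A = (1−α)·B, so α = B/(A+B) = -0.6733747/-1.1751709 ≈ 0.5730.

α ≈ 0.5730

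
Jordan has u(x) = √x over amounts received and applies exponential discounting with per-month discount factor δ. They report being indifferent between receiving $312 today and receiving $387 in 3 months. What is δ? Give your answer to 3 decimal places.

δ ≈ 0.965

The payoff in 3 months is discounted by δ^3, so u(312) = δ^3·u(387) and δ^3 = u(312)/u(387).
Since u(x) = √x, δ^3 = √(312/387) = 0.89789.
Hence δ = (0.89789)^(1/3) = 0.96473.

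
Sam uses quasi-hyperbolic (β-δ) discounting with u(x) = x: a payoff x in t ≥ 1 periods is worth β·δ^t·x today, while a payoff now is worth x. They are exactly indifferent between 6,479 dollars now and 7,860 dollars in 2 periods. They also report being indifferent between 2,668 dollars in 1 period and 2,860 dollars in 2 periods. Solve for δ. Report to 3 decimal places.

The second indifference involves only future payoffs, so β cancels: β·δ^1·2668 = β·δ^2·2860, giving δ = 2668/2860 = 0.93287.

δ ≈ 0.933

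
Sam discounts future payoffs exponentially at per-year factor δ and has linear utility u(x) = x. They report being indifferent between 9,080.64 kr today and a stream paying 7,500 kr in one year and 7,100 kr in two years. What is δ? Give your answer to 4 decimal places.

Equating present values: 9080.64 = 7500δ + 7100δ².
That is, 7100δ² + 7500δ − 9080.64 = 0, a quadratic in δ.
The positive root is δ = [−7500 + √(7500² + 4·7100·9080.64)] / (2·7100) = (−7500 + 17724.000)/14200 ≈ 0.7200.

δ ≈ 0.7200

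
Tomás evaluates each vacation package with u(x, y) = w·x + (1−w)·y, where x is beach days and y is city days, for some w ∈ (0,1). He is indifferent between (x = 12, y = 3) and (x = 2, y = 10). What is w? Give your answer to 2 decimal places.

w = 0.41

Equating utilities: w·12 + (1−w)·3 = w·2 + (1−w)·10.
w·(12−2) = (1−w)·(10−3), i.e. w·10 = (1−w)·7.
Hence w = 7/(10+7) = 7/17 = 0.41.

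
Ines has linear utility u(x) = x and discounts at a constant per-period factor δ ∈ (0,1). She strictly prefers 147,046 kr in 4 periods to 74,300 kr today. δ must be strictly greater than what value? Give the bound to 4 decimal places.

Under u(x) = x this choice says 74300 < δ^4·147046.
So δ^4 > 74300/147046 = 0.50528; taking the 4th root of both positive sides preserves the inequality.
δ > (74300/147046)^(1/4) ≈ 0.8431.

δ > 0.8431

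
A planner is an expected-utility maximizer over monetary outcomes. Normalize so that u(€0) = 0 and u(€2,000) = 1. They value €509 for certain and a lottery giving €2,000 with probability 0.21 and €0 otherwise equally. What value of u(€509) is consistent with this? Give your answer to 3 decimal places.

0.210

The indifference gives u(€509) = 0.21·u(€2,000) + 0.79·u(€0) = 0.21·1 + 0.79·0 = 0.21.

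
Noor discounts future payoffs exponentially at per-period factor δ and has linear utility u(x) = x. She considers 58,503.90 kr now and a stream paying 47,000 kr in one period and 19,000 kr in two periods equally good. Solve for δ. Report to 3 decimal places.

Present value of the stream is 47000·δ + 19000·δ². Indifference gives 47000δ + 19000δ² = 58503.90.
So 19000δ² + 47000δ − 58503.90 = 0.
δ = (−47000 + √(47000² + 4·19000·58503.90)) / (2·19000) = (−47000 + √6655296400.00) / 38000 ≈ 0.910.

δ ≈ 0.910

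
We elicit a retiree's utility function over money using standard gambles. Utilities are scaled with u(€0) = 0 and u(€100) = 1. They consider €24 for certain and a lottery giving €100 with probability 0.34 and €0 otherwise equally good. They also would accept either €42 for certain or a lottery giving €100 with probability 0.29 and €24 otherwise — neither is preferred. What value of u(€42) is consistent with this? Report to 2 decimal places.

0.53

First, u(€24) = 0.34·u(€100) + 0.66·u(€0) = 0.34.
Chaining: u(€42) = 0.29·1.00 + 0.71·0.34 = 0.5314.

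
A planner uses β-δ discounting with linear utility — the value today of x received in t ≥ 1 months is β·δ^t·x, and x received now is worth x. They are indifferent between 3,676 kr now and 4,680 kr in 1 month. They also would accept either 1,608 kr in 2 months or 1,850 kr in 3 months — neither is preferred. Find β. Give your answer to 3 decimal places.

Both payoffs in the second observation are in the future, so β drops out: δ^2·1608 = δ^3·1850 ⇒ δ = 1608/1850 = 0.86919.
Substituting δ into 3676 = β·δ·4680: β = 3676/(4067.805) ≈ 0.904.

β ≈ 0.904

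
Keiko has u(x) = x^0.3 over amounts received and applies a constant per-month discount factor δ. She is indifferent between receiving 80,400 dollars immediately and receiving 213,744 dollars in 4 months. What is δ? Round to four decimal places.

The payoff in 4 months is discounted by δ^4, so u(80400) = δ^4·u(213744) and δ^4 = u(80400)/u(213744).
With u(x) = x^0.3: δ^4 = 80400^0.3/213744^0.3 = (80400/213744)^0.3 = 0.74578.
Hence δ = (0.74578)^(1/4) = 0.929292.

δ ≈ 0.9293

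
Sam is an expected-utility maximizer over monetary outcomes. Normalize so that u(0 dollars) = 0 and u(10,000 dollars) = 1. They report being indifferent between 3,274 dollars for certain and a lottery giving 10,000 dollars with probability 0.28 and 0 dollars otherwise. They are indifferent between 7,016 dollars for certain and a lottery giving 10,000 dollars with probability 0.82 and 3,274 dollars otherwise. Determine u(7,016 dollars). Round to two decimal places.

First, u(3,274 dollars) = 0.28·u(10,000 dollars) + 0.72·u(0 dollars) = 0.28.
Then u(7,016 dollars) = 0.82·u(10,000 dollars) + 0.18·u(3,274 dollars) = 0.82·1.00 + 0.18·0.28 = 0.8704.

0.87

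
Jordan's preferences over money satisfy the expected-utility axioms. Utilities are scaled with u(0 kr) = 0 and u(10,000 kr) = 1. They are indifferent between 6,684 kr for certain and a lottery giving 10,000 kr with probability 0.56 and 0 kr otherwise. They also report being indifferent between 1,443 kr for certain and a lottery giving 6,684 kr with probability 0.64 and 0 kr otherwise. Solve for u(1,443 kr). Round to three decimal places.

The first gamble pins u(6,684 kr): it must equal 0.56·1 + 0.44·0 = 0.56.
Then u(1,443 kr) = 0.64·u(6,684 kr) + 0.36·u(0 kr) = 0.64·0.56 + 0.36·0.00 = 0.3584.

0.358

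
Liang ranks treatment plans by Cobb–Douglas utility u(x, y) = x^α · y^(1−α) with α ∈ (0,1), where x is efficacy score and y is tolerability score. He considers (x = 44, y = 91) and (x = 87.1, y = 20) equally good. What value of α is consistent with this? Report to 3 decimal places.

Set the two utilities equal: 44^α·91^(1−α) = 87.1^α·20^(1−α).
(44/87.1)^α = (20/91)^(1−α); take logs: α·ln(44/87.1) = (1−α)·ln(20/91), i.e. α·-0.682867 = (1−α)·-1.515127.
Thus α·(-2.197994) = -1.515127, so α = -1.515127/-2.197994 ≈ 0.689.

α ≈ 0.689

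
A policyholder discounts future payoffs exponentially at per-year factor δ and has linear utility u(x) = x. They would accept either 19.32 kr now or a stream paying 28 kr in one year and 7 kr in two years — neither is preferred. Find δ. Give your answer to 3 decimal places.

δ ≈ 0.600

Present value of the stream is 28·δ + 7·δ². Indifference gives 28δ + 7δ² = 19.32.
Rearranged: 7δ² + 28δ − 19.32 = 0.
By the quadratic formula (taking the positive root), δ = (−28 + √1324.96) / 14 ≈ 0.600.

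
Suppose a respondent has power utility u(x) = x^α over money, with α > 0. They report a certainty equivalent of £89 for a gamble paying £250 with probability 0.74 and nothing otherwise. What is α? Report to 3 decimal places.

Since u(0) = 0, the lottery's EU is 0.74·250^α.
Indifference: 89^α = 0.74·250^α, so (89/250)^α = 0.74.
Taking logs: α·ln(89/250) = ln(0.74), so α = -0.301105 / -1.032825 ≈ 0.292.

α ≈ 0.292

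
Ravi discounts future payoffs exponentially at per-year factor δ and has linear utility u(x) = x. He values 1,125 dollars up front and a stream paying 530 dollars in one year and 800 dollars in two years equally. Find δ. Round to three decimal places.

δ ≈ 0.900

Equating present values: 1125 = 530δ + 800δ².
That is, 800δ² + 530δ − 1125 = 0, a quadratic in δ.
The positive root is δ = [−530 + √(530² + 4·800·1125)] / (2·800) = (−530 + 1970.000)/1600 ≈ 0.900.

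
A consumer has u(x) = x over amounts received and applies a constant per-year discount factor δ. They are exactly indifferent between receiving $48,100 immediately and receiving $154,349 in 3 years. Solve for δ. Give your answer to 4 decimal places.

Equating discounted utilities: u(48100) = δ^3·u(154349) ⇒ δ^3 = u(48100)/u(154349).
With u(x) = x: δ^3 = 48100/154349 = 0.31163.
So δ = 0.31163^(1/3) ≈ 0.6780.

δ ≈ 0.6780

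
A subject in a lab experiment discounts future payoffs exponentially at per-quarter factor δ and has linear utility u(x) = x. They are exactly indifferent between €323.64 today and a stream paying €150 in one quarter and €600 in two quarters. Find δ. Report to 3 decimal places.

Equating present values: 323.64 = 150δ + 600δ².
Rearranged: 600δ² + 150δ − 323.64 = 0.
δ = (−150 + √(150² + 4·600·323.64)) / (2·600) = (−150 + √799236.00) / 1200 ≈ 0.620.

δ ≈ 0.620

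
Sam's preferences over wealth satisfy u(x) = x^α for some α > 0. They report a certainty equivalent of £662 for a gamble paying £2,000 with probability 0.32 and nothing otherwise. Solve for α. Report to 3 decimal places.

The lottery's expected utility is 0.32·u(2000) + 0.68·u(0) = 0.32·2000^α (since u(0) = 0 for α > 0).
Setting u(662) equal to that: 662^α = 0.32·2000^α ⇒ (662/2000)^α = 0.32.
Take logs: α = ln 0.32 / ln(662/2000) ≈ 1.03057.

α ≈ 1.031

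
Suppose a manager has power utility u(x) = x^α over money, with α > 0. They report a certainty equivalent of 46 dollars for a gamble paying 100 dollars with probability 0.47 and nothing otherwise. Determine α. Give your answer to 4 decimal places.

α ≈ 0.9723

Since u(0) = 0, the lottery's EU is 0.47·100^α.
Setting u(46) equal to that: 46^α = 0.47·100^α ⇒ (46/100)^α = 0.47.
Take logs: α = ln 0.47 / ln(46/100) ≈ 0.972305.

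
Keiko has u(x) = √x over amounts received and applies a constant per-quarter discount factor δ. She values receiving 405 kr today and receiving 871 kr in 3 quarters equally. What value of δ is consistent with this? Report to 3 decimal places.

δ ≈ 0.880

Indifference means u(405) = δ^3 · u(871), so δ^3 = u(405)/u(871).
Since u(x) = √x, δ^3 = √(405/871) = 0.68190.
Hence δ = (0.68190)^(1/3) = 0.88018.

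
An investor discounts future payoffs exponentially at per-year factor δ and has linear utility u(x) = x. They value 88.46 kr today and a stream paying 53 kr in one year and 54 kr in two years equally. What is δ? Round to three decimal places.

The stream is worth 53δ + 54δ² today, so 53δ + 54δ² = 88.46.
So 54δ² + 53δ − 88.46 = 0.
The positive root is δ = [−53 + √(53² + 4·54·88.46)] / (2·54) = (−53 + 148.042)/108 ≈ 0.880.

δ ≈ 0.880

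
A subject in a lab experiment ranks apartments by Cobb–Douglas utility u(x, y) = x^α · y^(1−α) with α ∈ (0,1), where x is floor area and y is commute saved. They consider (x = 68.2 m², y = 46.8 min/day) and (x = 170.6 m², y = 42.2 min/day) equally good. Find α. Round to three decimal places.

α ≈ 0.101

Indifference: 68.2^α · 46.8^(1−α) = 170.6^α · 42.2^(1−α).
Taking logs: α·ln 68.2 + (1−α)·ln 46.8 = α·ln 170.6 + (1−α)·ln 42.2, i.e. α·-0.916877 = (1−α)·-0.103463.
So α/(1−α) = (-0.103463)/(-0.916877) = 0.112843, and α = 0.112843/1.112843 ≈ 0.101.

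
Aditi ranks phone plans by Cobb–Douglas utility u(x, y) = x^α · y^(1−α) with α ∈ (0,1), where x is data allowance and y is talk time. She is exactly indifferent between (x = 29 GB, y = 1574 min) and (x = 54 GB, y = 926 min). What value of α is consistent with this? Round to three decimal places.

α ≈ 0.460

Indifference: 29^α · 1574^(1−α) = 54^α · 926^(1−α).
Rearrange to (29/54)^α = (926/1574)^(1−α) and take logs: α·-0.621688 = (1−α)·-0.530501.
So α/(1−α) = (-0.530501)/(-0.621688) = 0.853324, and α = 0.853324/1.853324 ≈ 0.460.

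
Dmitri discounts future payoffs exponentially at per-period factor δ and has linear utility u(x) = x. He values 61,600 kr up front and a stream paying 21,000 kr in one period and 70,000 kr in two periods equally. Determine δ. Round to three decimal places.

δ ≈ 0.800

Equating present values: 61600 = 21000δ + 70000δ².
Rearranged: 70000δ² + 21000δ − 61600 = 0.
δ = (−21000 + √(21000² + 4·70000·61600)) / (2·70000) = (−21000 + √17689000000.00) / 140000 ≈ 0.800.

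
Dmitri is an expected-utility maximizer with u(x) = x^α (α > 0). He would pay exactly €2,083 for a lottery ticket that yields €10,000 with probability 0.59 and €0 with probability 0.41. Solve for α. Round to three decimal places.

α ≈ 0.336

Since u(0) = 0, the lottery's EU is 0.59·10000^α.
Setting u(2083) equal to that: 2083^α = 0.59·10000^α ⇒ (2083/10000)^α = 0.59.
Take logs: α = ln 0.59 / ln(2083/10000) ≈ 0.33633.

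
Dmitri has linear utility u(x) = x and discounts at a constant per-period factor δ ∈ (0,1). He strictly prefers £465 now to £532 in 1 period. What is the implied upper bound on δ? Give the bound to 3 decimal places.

δ < 0.874

Under u(x) = x this choice says 465 > δ·532.
Dividing through by 532 gives δ < 0.87406.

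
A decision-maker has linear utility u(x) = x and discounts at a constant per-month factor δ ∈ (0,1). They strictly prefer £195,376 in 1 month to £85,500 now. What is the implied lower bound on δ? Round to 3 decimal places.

The preference means 85500 < δ·195376.
So δ > 85500/195376 = 0.43762.

δ > 0.438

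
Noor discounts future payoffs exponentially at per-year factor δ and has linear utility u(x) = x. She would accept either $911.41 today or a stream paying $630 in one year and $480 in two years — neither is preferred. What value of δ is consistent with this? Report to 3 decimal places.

Present value of the stream is 630·δ + 480·δ². Indifference gives 630δ + 480δ² = 911.41.
So 480δ² + 630δ − 911.41 = 0.
The positive root is δ = [−630 + √(630² + 4·480·911.41)] / (2·480) = (−630 + 1465.199)/960 ≈ 0.870.

δ ≈ 0.870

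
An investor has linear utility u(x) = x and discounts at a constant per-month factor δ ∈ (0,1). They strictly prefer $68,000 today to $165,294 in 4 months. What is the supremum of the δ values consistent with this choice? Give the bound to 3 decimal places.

δ < 0.801

Comparing present values: 68000 > δ^4·165294.
Dividing by 165294: δ^4 < 0.41139. Both sides are positive, so the 4th root keeps the direction.
δ < (68000/165294)^(1/4) ≈ 0.801.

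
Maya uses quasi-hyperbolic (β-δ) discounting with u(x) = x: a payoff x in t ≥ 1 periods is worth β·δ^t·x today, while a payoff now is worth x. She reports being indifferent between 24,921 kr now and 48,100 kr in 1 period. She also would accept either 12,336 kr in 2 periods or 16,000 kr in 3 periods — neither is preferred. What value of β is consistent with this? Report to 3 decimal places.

β ≈ 0.672

Both payoffs in the second observation are in the future, so β drops out: δ^2·12336 = δ^3·16000 ⇒ δ = 12336/16000 = 0.77100.
The first indifference: 24921 = β·δ·48100, so β = 24921/(δ·48100) = 24921/(0.77100·48100) ≈ 0.672.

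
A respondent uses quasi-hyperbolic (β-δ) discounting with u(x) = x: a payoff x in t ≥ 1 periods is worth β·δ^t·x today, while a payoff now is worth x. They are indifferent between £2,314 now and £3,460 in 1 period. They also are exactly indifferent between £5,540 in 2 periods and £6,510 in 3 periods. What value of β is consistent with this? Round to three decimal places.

β ≈ 0.786

From the later pair, β·δ^2·5540 = β·δ^3·6510; dividing through, δ = 5540/6510 = 0.85100.
The first indifference: 2314 = β·δ·3460, so β = 2314/(δ·3460) = 2314/(0.85100·3460) ≈ 0.786.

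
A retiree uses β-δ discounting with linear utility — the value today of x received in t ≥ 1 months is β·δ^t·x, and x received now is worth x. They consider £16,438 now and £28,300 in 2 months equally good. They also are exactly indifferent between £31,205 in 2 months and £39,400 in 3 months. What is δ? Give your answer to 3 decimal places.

δ ≈ 0.792

Both payoffs in the second observation are in the future, so β drops out: δ^2·31205 = δ^3·39400 ⇒ δ = 31205/39400 = 0.79201.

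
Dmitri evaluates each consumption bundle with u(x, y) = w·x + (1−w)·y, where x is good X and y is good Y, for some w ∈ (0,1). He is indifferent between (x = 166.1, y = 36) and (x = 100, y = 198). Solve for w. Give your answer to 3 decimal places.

w = 0.710

u(166.1,36) = u(100,198) means w·166.1 + (1−w)·36 = w·100 + (1−w)·198.
Rearranging, 66.1·w − 162·(1−w) = 0.
Hence w = 162/(66.1+162) = 162/228.1 = 0.710.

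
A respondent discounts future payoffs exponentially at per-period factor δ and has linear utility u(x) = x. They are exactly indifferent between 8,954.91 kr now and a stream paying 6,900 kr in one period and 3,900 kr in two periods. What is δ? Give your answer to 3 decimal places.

δ ≈ 0.870

Equating present values: 8954.91 = 6900δ + 3900δ².
That is, 3900δ² + 6900δ − 8954.91 = 0, a quadratic in δ.
By the quadratic formula (taking the positive root), δ = (−6900 + √187306596.00) / 7800 ≈ 0.870.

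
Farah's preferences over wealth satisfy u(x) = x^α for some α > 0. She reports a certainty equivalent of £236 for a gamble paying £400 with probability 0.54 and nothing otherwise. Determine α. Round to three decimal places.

EU(lottery) = 0.54·400^α + 0.46·0 = 0.54·400^α.
Indifference: 236^α = 0.54·400^α, so (236/400)^α = 0.54.
α = ln(0.54) / ln(236/400) = -0.616186/-0.527633 ≈ 1.168.

α ≈ 1.168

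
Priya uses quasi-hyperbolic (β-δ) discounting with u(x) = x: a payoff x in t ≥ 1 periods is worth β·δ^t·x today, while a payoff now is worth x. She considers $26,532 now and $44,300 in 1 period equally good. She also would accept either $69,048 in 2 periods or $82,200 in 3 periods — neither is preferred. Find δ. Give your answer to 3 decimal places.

From the later pair, β·δ^2·69048 = β·δ^3·82200; dividing through, δ = 69048/82200 = 0.84000.

δ ≈ 0.840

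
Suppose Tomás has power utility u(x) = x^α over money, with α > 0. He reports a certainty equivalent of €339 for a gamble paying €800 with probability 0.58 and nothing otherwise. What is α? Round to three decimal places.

Since u(0) = 0, the lottery's EU is 0.58·800^α.
Setting u(339) equal to that: 339^α = 0.58·800^α ⇒ (339/800)^α = 0.58.
Take logs: α = ln 0.58 / ln(339/800) ≈ 0.63443.

α ≈ 0.634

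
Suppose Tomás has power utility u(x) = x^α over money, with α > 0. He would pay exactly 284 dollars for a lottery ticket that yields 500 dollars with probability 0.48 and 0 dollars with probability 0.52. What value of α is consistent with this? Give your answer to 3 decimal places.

Since u(0) = 0, the lottery's EU is 0.48·500^α.
Indifference: 284^α = 0.48·500^α, so (284/500)^α = 0.48.
α = ln(0.48) / ln(284/500) = -0.733969/-0.565634 ≈ 1.298.

α ≈ 1.298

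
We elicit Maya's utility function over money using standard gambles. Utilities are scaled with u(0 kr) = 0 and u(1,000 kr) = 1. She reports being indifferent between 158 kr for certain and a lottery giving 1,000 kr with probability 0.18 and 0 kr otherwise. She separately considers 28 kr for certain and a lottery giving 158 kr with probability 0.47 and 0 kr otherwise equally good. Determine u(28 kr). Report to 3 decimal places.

0.085

First, u(158 kr) = 0.18·u(1,000 kr) + 0.82·u(0 kr) = 0.18.
Chaining: u(28 kr) = 0.47·0.18 + 0.53·0.00 = 0.0846.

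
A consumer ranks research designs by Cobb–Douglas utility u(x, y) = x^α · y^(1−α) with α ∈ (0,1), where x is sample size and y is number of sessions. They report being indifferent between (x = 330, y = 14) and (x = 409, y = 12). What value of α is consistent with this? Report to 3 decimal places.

The Cobb–Douglas utilities coincide, so 330^α·14^(1−α) = 409^α·12^(1−α).
Rearrange to (330/409)^α = (12/14)^(1−α) and take logs: α·-0.214623 = (1−α)·-0.154151.
So α/(1−α) = (-0.154151)/(-0.214623) = 0.718241, and α = 0.718241/1.718241 ≈ 0.418.

α ≈ 0.418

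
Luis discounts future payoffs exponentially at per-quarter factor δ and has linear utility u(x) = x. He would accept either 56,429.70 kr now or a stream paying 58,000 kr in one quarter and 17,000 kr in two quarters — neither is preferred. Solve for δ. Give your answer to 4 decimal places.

δ ≈ 0.7900

The stream is worth 58000δ + 17000δ² today, so 58000δ + 17000δ² = 56429.70.
So 17000δ² + 58000δ − 56429.70 = 0.
By the quadratic formula (taking the positive root), δ = (−58000 + √7201219600.00) / 34000 ≈ 0.7900.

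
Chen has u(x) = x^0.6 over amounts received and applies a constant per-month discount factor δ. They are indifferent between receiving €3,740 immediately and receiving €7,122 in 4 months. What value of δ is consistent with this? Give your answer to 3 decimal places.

Equating discounted utilities: u(3740) = δ^4·u(7122) ⇒ δ^4 = u(3740)/u(7122).
With u(x) = x^0.6: δ^4 = 3740^0.6/7122^0.6 = (3740/7122)^0.6 = 0.67946.
Taking the 4th root: δ = 0.67946^(1/4) ≈ 0.908.

δ ≈ 0.908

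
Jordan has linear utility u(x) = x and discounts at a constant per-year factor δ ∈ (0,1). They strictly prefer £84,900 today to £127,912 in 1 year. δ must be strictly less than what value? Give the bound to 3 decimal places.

Comparing present values: 84900 > δ·127912.
Dividing through by 127912 gives δ < 0.66374.

δ < 0.664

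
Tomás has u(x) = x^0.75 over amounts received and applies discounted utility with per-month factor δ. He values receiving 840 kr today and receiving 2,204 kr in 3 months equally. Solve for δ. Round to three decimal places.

δ ≈ 0.786

Indifference means u(840) = δ^3 · u(2204), so δ^3 = u(840)/u(2204).
With u(x) = x^0.75: δ^3 = 840^0.75/2204^0.75 = (840/2204)^0.75 = 0.48507.
So δ = 0.48507^(1/3) ≈ 0.786.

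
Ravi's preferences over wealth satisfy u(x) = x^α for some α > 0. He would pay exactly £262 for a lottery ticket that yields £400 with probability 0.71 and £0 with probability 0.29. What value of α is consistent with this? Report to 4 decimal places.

EU(lottery) = 0.71·400^α + 0.29·0 = 0.71·400^α.
Setting u(262) equal to that: 262^α = 0.71·400^α ⇒ (262/400)^α = 0.71.
α = ln(0.71) / ln(262/400) = -0.3424903/-0.4231200 ≈ 0.8094.

α ≈ 0.8094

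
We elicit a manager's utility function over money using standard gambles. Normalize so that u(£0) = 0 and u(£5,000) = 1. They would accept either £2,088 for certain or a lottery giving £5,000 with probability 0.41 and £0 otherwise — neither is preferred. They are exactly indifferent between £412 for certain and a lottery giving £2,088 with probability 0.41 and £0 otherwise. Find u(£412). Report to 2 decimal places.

First, u(£2,088) = 0.41·u(£5,000) + 0.59·u(£0) = 0.41.
Chaining: u(£412) = 0.41·0.41 + 0.59·0.00 = 0.1681.

0.17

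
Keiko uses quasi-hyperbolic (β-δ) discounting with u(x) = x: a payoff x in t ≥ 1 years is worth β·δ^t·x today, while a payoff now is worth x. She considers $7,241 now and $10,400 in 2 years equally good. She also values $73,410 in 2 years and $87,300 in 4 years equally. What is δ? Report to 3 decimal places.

The second indifference involves only future payoffs, so β cancels: β·δ^2·73410 = β·δ^4·87300, giving δ^2 = 73410/87300 = 0.84089, so δ = 0.91700.

δ ≈ 0.917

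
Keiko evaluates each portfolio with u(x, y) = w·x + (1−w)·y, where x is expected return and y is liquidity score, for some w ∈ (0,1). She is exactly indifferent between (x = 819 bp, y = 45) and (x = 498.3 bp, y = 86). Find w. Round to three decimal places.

Indifference: w·819 + (1−w)·45 = w·498.3 + (1−w)·86.
w·(819−498.3) = (1−w)·(86−45), i.e. w·320.7 = (1−w)·41.
Hence w = 41/(320.7+41) = 41/361.7 = 0.113.

w = 0.113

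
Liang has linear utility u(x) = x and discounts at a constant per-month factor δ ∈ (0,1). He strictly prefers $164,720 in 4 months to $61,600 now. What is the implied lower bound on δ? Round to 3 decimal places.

δ > 0.782

The preference means 61600 < δ^4·164720.
Dividing by 164720: δ^4 > 0.37397. Both sides are positive, so the 4th root keeps the direction.
δ > 0.37397^(1/4) = 0.782.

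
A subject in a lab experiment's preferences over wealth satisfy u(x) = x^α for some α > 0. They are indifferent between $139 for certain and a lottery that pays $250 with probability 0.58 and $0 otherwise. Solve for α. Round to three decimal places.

α ≈ 0.928

The lottery's expected utility is 0.58·u(250) + 0.42·u(0) = 0.58·250^α (since u(0) = 0 for α > 0).
Equating: 139^α = 0.58·250^α, i.e. 0.5560^α = 0.58.
α = ln(0.58) / ln(139/250) = -0.544727/-0.586987 ≈ 0.928.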